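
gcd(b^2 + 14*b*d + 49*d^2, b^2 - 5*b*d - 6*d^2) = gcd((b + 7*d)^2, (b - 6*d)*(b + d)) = 1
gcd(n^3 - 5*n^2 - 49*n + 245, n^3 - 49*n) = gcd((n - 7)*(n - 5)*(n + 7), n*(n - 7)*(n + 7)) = n^2 - 49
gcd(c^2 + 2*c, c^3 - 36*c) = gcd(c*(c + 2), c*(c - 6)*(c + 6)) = c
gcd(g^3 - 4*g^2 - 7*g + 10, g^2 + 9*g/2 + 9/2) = 1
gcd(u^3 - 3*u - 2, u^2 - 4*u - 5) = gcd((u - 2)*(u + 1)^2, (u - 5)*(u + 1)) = u + 1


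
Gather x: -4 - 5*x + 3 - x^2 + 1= -x^2 - 5*x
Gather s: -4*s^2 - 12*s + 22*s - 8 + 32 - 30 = -4*s^2 + 10*s - 6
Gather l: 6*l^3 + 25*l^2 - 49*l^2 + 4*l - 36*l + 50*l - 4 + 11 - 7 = 6*l^3 - 24*l^2 + 18*l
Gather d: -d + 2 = 2 - d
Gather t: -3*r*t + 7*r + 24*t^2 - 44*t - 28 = 7*r + 24*t^2 + t*(-3*r - 44) - 28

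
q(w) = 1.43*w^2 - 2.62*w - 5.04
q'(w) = 2.86*w - 2.62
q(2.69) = -1.74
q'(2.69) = 5.07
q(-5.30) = 49.01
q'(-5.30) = -17.78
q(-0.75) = -2.27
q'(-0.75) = -4.76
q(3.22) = 1.35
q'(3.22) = 6.59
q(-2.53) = 10.74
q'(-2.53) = -9.86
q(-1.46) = 1.83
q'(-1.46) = -6.80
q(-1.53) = 2.32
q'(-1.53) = -7.00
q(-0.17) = -4.55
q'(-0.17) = -3.11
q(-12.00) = 232.32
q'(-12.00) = -36.94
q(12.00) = 169.44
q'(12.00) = 31.70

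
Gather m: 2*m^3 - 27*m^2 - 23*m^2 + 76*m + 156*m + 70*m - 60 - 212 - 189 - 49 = 2*m^3 - 50*m^2 + 302*m - 510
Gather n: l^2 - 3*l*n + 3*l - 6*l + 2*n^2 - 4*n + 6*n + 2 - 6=l^2 - 3*l + 2*n^2 + n*(2 - 3*l) - 4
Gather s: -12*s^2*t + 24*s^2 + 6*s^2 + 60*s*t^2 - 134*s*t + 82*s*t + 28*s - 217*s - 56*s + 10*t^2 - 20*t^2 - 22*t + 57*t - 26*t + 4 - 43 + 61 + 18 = s^2*(30 - 12*t) + s*(60*t^2 - 52*t - 245) - 10*t^2 + 9*t + 40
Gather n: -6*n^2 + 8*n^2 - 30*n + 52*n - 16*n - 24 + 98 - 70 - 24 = 2*n^2 + 6*n - 20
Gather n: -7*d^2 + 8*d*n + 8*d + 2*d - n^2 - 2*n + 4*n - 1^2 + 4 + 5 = -7*d^2 + 10*d - n^2 + n*(8*d + 2) + 8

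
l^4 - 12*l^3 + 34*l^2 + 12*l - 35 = (l - 7)*(l - 5)*(l - 1)*(l + 1)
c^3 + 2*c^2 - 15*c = c*(c - 3)*(c + 5)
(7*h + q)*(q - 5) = 7*h*q - 35*h + q^2 - 5*q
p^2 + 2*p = p*(p + 2)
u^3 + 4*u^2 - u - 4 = (u - 1)*(u + 1)*(u + 4)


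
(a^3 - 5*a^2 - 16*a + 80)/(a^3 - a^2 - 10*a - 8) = (a^2 - a - 20)/(a^2 + 3*a + 2)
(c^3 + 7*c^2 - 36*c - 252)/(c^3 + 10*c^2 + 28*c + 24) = (c^2 + c - 42)/(c^2 + 4*c + 4)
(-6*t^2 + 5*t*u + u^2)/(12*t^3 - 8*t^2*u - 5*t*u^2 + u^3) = (-6*t - u)/(12*t^2 + 4*t*u - u^2)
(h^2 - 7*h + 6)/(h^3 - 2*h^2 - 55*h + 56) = (h - 6)/(h^2 - h - 56)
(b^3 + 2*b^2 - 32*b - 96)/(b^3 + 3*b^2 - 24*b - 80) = (b - 6)/(b - 5)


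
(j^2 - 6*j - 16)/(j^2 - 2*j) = (j^2 - 6*j - 16)/(j*(j - 2))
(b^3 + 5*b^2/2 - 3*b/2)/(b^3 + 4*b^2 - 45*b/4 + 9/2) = 2*b*(b + 3)/(2*b^2 + 9*b - 18)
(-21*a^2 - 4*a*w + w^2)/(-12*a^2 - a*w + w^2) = (-7*a + w)/(-4*a + w)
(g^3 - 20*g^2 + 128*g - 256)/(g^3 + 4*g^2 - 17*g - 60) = (g^2 - 16*g + 64)/(g^2 + 8*g + 15)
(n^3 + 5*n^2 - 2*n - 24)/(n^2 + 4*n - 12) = (n^2 + 7*n + 12)/(n + 6)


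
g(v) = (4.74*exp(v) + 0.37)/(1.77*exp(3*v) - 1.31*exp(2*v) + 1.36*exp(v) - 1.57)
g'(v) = (4.74*exp(v) + 0.37)*(-5.31*exp(3*v) + 2.62*exp(2*v) - 1.36*exp(v))/(1.77*exp(3*v) - 1.31*exp(2*v) + 1.36*exp(v) - 1.57)^2 + 4.74*exp(v)/(1.77*exp(3*v) - 1.31*exp(2*v) + 1.36*exp(v) - 1.57)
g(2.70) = 0.01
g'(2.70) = -0.03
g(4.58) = 0.00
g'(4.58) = -0.00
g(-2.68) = -0.47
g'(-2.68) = -0.25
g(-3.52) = -0.33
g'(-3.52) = -0.10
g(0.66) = 1.06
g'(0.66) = -2.68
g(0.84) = 0.69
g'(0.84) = -1.62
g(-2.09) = -0.67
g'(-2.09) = -0.48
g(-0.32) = -6.40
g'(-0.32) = -23.40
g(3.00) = 0.01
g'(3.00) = -0.01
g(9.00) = 0.00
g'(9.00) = 0.00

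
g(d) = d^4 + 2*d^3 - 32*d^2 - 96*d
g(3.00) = -441.00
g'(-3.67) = 21.97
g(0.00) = 0.00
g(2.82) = -417.10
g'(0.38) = -119.23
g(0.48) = -53.18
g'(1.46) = -164.20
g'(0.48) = -124.90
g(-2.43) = 50.49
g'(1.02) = -150.79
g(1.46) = -197.60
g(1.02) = -128.01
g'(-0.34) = -73.70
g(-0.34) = 28.88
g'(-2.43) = 37.55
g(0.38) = -40.97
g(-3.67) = 3.86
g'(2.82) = -139.06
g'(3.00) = -126.00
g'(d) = 4*d^3 + 6*d^2 - 64*d - 96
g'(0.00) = -96.00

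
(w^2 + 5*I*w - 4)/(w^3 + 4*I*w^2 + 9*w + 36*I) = (w + I)/(w^2 + 9)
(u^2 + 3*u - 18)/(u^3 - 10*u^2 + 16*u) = (u^2 + 3*u - 18)/(u*(u^2 - 10*u + 16))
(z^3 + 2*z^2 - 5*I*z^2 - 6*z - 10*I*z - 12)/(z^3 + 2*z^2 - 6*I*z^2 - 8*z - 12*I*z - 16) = (z - 3*I)/(z - 4*I)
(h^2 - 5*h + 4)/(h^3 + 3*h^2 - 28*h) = (h - 1)/(h*(h + 7))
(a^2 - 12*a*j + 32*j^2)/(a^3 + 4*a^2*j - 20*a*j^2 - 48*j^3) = (a - 8*j)/(a^2 + 8*a*j + 12*j^2)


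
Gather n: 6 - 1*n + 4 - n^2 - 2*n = -n^2 - 3*n + 10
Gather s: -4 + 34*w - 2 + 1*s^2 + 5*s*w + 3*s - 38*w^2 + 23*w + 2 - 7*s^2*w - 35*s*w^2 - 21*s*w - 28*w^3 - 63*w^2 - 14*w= s^2*(1 - 7*w) + s*(-35*w^2 - 16*w + 3) - 28*w^3 - 101*w^2 + 43*w - 4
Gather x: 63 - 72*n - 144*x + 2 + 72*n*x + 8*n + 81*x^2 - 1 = -64*n + 81*x^2 + x*(72*n - 144) + 64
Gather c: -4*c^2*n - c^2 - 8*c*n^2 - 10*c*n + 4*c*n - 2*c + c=c^2*(-4*n - 1) + c*(-8*n^2 - 6*n - 1)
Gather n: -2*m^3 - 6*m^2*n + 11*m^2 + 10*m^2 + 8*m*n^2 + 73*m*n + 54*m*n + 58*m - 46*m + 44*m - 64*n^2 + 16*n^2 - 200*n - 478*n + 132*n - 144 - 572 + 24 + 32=-2*m^3 + 21*m^2 + 56*m + n^2*(8*m - 48) + n*(-6*m^2 + 127*m - 546) - 660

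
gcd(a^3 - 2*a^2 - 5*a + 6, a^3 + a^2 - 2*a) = a^2 + a - 2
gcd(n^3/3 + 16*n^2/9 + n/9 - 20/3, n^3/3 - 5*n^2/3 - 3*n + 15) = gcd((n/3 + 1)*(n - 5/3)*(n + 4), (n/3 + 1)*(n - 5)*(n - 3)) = n + 3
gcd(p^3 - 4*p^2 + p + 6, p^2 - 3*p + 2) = p - 2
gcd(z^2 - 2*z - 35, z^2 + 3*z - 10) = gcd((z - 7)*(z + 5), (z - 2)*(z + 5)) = z + 5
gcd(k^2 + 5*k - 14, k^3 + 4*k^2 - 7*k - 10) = k - 2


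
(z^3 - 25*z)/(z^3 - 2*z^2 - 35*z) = (z - 5)/(z - 7)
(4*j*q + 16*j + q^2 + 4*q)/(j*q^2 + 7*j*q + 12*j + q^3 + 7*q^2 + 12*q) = (4*j + q)/(j*q + 3*j + q^2 + 3*q)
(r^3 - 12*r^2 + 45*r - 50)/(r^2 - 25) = (r^2 - 7*r + 10)/(r + 5)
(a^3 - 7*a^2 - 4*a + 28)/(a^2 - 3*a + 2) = (a^2 - 5*a - 14)/(a - 1)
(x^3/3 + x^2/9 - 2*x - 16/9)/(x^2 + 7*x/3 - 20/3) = (3*x^3 + x^2 - 18*x - 16)/(3*(3*x^2 + 7*x - 20))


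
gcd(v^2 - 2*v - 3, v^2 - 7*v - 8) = v + 1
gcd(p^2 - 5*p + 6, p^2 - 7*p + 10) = p - 2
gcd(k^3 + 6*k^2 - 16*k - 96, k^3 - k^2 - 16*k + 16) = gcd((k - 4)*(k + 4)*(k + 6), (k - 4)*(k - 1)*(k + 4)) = k^2 - 16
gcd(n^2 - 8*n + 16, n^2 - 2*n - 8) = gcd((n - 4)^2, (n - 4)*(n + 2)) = n - 4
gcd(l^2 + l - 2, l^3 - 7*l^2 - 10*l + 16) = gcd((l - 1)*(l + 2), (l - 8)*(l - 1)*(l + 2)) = l^2 + l - 2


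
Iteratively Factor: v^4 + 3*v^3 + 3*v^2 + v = (v + 1)*(v^3 + 2*v^2 + v) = (v + 1)^2*(v^2 + v) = v*(v + 1)^2*(v + 1)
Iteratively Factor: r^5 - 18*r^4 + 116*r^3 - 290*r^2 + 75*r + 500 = (r - 5)*(r^4 - 13*r^3 + 51*r^2 - 35*r - 100) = (r - 5)*(r - 4)*(r^3 - 9*r^2 + 15*r + 25) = (r - 5)^2*(r - 4)*(r^2 - 4*r - 5) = (r - 5)^2*(r - 4)*(r + 1)*(r - 5)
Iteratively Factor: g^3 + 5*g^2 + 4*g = (g)*(g^2 + 5*g + 4) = g*(g + 1)*(g + 4)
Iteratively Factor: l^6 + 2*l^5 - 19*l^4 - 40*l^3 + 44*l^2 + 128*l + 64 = (l + 1)*(l^5 + l^4 - 20*l^3 - 20*l^2 + 64*l + 64) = (l + 1)*(l + 2)*(l^4 - l^3 - 18*l^2 + 16*l + 32) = (l + 1)^2*(l + 2)*(l^3 - 2*l^2 - 16*l + 32) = (l - 2)*(l + 1)^2*(l + 2)*(l^2 - 16) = (l - 4)*(l - 2)*(l + 1)^2*(l + 2)*(l + 4)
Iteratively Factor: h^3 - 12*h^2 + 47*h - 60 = (h - 4)*(h^2 - 8*h + 15) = (h - 4)*(h - 3)*(h - 5)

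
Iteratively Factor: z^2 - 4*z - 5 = (z + 1)*(z - 5)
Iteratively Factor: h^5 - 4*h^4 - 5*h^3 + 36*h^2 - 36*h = (h + 3)*(h^4 - 7*h^3 + 16*h^2 - 12*h) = (h - 3)*(h + 3)*(h^3 - 4*h^2 + 4*h) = h*(h - 3)*(h + 3)*(h^2 - 4*h + 4) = h*(h - 3)*(h - 2)*(h + 3)*(h - 2)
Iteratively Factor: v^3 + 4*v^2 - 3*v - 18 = (v + 3)*(v^2 + v - 6) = (v + 3)^2*(v - 2)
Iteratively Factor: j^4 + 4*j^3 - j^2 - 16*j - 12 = (j + 2)*(j^3 + 2*j^2 - 5*j - 6) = (j + 1)*(j + 2)*(j^2 + j - 6) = (j + 1)*(j + 2)*(j + 3)*(j - 2)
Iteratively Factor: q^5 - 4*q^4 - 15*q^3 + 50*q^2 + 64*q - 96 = (q + 3)*(q^4 - 7*q^3 + 6*q^2 + 32*q - 32) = (q + 2)*(q + 3)*(q^3 - 9*q^2 + 24*q - 16) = (q - 1)*(q + 2)*(q + 3)*(q^2 - 8*q + 16) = (q - 4)*(q - 1)*(q + 2)*(q + 3)*(q - 4)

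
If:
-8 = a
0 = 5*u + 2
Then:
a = -8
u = -2/5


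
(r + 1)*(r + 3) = r^2 + 4*r + 3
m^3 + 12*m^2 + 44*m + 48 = (m + 2)*(m + 4)*(m + 6)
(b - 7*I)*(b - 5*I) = b^2 - 12*I*b - 35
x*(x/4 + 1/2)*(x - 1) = x^3/4 + x^2/4 - x/2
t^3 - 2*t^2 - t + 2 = (t - 2)*(t - 1)*(t + 1)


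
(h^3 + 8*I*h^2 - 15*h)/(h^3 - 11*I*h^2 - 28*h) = (-h^2 - 8*I*h + 15)/(-h^2 + 11*I*h + 28)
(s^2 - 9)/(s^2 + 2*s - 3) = (s - 3)/(s - 1)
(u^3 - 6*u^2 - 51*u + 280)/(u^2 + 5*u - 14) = (u^2 - 13*u + 40)/(u - 2)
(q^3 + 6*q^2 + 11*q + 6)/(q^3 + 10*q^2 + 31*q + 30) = (q + 1)/(q + 5)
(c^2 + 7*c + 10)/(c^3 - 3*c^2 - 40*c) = (c + 2)/(c*(c - 8))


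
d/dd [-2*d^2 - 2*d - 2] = -4*d - 2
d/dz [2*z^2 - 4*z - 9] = 4*z - 4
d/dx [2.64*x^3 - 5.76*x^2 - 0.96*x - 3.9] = 7.92*x^2 - 11.52*x - 0.96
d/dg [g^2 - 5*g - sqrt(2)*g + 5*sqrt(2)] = 2*g - 5 - sqrt(2)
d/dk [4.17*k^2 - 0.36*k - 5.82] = 8.34*k - 0.36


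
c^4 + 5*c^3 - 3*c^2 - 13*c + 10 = (c - 1)^2*(c + 2)*(c + 5)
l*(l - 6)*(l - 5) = l^3 - 11*l^2 + 30*l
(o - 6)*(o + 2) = o^2 - 4*o - 12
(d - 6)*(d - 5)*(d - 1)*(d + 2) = d^4 - 10*d^3 + 17*d^2 + 52*d - 60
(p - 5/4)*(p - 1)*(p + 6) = p^3 + 15*p^2/4 - 49*p/4 + 15/2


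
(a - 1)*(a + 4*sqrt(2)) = a^2 - a + 4*sqrt(2)*a - 4*sqrt(2)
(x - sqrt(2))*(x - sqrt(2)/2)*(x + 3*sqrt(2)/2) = x^3 - 7*x/2 + 3*sqrt(2)/2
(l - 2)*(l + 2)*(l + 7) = l^3 + 7*l^2 - 4*l - 28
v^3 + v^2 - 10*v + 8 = (v - 2)*(v - 1)*(v + 4)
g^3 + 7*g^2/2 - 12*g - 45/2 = (g - 3)*(g + 3/2)*(g + 5)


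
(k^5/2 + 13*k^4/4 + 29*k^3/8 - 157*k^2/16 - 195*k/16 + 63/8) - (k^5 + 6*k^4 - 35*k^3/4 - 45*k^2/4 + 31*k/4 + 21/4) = -k^5/2 - 11*k^4/4 + 99*k^3/8 + 23*k^2/16 - 319*k/16 + 21/8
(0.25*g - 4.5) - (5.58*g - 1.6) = -5.33*g - 2.9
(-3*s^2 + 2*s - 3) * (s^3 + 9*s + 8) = -3*s^5 + 2*s^4 - 30*s^3 - 6*s^2 - 11*s - 24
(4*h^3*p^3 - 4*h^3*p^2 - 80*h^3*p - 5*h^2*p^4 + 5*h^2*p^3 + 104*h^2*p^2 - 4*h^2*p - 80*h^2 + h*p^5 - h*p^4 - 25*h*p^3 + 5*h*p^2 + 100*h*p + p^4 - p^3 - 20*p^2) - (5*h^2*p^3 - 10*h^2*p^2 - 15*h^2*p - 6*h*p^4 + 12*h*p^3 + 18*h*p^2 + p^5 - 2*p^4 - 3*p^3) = 4*h^3*p^3 - 4*h^3*p^2 - 80*h^3*p - 5*h^2*p^4 + 114*h^2*p^2 + 11*h^2*p - 80*h^2 + h*p^5 + 5*h*p^4 - 37*h*p^3 - 13*h*p^2 + 100*h*p - p^5 + 3*p^4 + 2*p^3 - 20*p^2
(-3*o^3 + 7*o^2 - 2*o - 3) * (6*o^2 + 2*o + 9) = -18*o^5 + 36*o^4 - 25*o^3 + 41*o^2 - 24*o - 27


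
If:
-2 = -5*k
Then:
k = 2/5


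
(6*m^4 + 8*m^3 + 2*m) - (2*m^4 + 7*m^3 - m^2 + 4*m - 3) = 4*m^4 + m^3 + m^2 - 2*m + 3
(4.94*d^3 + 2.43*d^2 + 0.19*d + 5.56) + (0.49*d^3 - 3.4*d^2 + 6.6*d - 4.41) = 5.43*d^3 - 0.97*d^2 + 6.79*d + 1.15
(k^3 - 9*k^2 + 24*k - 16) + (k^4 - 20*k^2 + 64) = k^4 + k^3 - 29*k^2 + 24*k + 48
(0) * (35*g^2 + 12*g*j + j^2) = 0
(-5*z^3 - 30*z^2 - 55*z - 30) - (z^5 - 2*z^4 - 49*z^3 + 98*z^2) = -z^5 + 2*z^4 + 44*z^3 - 128*z^2 - 55*z - 30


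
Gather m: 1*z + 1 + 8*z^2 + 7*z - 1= 8*z^2 + 8*z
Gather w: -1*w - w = -2*w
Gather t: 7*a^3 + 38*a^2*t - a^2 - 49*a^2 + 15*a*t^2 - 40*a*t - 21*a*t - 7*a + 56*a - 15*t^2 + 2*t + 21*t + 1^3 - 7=7*a^3 - 50*a^2 + 49*a + t^2*(15*a - 15) + t*(38*a^2 - 61*a + 23) - 6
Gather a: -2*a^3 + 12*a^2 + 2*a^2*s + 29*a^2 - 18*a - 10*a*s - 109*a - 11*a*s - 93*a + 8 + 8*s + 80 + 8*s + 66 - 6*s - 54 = -2*a^3 + a^2*(2*s + 41) + a*(-21*s - 220) + 10*s + 100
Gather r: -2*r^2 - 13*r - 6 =-2*r^2 - 13*r - 6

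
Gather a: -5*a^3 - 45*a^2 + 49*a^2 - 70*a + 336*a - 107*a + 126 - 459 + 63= -5*a^3 + 4*a^2 + 159*a - 270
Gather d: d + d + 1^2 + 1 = 2*d + 2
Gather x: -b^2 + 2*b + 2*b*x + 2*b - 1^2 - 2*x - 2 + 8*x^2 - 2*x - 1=-b^2 + 4*b + 8*x^2 + x*(2*b - 4) - 4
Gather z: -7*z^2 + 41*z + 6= -7*z^2 + 41*z + 6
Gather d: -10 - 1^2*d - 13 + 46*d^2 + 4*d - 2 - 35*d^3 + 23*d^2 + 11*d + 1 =-35*d^3 + 69*d^2 + 14*d - 24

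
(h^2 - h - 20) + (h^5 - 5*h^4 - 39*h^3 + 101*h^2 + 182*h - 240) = h^5 - 5*h^4 - 39*h^3 + 102*h^2 + 181*h - 260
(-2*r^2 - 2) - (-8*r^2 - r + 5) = 6*r^2 + r - 7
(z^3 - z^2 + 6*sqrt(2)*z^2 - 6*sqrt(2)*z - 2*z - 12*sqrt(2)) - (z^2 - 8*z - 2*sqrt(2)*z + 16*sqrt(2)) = z^3 - 2*z^2 + 6*sqrt(2)*z^2 - 4*sqrt(2)*z + 6*z - 28*sqrt(2)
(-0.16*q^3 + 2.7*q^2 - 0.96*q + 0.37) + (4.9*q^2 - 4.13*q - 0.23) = -0.16*q^3 + 7.6*q^2 - 5.09*q + 0.14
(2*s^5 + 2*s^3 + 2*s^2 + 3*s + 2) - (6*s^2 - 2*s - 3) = 2*s^5 + 2*s^3 - 4*s^2 + 5*s + 5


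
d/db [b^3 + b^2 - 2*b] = 3*b^2 + 2*b - 2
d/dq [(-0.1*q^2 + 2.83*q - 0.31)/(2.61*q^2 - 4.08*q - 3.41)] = (-6.9783*q^2 + 2.3002*q - 10.9151)/(6.8121*q^4 - 21.2976*q^3 - 1.1538*q^2 + 27.8256*q + 11.6281)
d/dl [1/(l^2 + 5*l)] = (-2*l - 5)/(l^2*(l + 5)^2)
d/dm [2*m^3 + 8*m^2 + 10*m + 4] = 6*m^2 + 16*m + 10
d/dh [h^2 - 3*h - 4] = 2*h - 3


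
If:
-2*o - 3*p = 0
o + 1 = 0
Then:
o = -1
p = 2/3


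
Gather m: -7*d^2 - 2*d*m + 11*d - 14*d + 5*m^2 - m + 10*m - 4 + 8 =-7*d^2 - 3*d + 5*m^2 + m*(9 - 2*d) + 4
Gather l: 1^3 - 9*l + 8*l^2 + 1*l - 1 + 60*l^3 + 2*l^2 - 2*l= 60*l^3 + 10*l^2 - 10*l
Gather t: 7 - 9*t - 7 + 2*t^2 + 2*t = 2*t^2 - 7*t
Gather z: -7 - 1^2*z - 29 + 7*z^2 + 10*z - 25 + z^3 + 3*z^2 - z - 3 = z^3 + 10*z^2 + 8*z - 64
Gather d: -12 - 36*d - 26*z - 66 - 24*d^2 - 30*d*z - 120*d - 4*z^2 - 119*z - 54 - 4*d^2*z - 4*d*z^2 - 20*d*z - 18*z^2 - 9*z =d^2*(-4*z - 24) + d*(-4*z^2 - 50*z - 156) - 22*z^2 - 154*z - 132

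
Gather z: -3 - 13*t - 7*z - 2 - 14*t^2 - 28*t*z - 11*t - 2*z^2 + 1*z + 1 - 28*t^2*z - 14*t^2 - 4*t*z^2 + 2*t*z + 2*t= -28*t^2 - 22*t + z^2*(-4*t - 2) + z*(-28*t^2 - 26*t - 6) - 4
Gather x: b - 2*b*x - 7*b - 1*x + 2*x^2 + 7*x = -6*b + 2*x^2 + x*(6 - 2*b)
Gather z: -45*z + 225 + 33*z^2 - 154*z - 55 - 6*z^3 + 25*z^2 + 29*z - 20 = -6*z^3 + 58*z^2 - 170*z + 150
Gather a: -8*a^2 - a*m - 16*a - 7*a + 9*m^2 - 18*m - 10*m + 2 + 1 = -8*a^2 + a*(-m - 23) + 9*m^2 - 28*m + 3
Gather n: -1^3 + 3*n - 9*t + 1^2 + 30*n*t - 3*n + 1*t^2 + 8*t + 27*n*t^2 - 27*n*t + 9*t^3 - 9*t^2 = n*(27*t^2 + 3*t) + 9*t^3 - 8*t^2 - t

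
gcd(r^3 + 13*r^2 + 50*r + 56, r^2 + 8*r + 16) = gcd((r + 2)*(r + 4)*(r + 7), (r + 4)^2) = r + 4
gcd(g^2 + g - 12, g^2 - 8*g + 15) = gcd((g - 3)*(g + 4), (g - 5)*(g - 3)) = g - 3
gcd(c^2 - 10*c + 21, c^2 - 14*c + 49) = c - 7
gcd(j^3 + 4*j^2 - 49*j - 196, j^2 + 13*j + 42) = j + 7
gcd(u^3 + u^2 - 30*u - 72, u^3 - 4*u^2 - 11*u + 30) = u + 3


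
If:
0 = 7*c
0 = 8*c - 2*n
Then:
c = 0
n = 0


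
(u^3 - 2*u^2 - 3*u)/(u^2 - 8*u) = (u^2 - 2*u - 3)/(u - 8)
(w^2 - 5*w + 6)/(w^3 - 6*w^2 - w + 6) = (w^2 - 5*w + 6)/(w^3 - 6*w^2 - w + 6)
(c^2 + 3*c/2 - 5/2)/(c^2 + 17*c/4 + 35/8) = 4*(c - 1)/(4*c + 7)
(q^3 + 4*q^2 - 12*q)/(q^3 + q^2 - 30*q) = (q - 2)/(q - 5)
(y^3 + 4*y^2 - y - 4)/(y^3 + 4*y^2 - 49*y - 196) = (y^2 - 1)/(y^2 - 49)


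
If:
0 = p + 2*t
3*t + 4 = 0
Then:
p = 8/3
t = -4/3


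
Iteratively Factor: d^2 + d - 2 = (d - 1)*(d + 2)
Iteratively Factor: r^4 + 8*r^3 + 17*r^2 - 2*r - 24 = (r - 1)*(r^3 + 9*r^2 + 26*r + 24) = (r - 1)*(r + 4)*(r^2 + 5*r + 6) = (r - 1)*(r + 2)*(r + 4)*(r + 3)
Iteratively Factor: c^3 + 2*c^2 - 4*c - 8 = (c + 2)*(c^2 - 4) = (c - 2)*(c + 2)*(c + 2)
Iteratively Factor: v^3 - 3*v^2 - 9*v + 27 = (v - 3)*(v^2 - 9) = (v - 3)*(v + 3)*(v - 3)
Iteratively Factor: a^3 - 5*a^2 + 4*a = (a)*(a^2 - 5*a + 4) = a*(a - 4)*(a - 1)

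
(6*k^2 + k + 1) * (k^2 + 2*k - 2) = 6*k^4 + 13*k^3 - 9*k^2 - 2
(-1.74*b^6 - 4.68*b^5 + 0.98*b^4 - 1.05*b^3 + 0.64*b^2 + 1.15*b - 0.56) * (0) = 0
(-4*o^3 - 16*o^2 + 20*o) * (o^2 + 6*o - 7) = -4*o^5 - 40*o^4 - 48*o^3 + 232*o^2 - 140*o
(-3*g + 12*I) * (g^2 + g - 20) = -3*g^3 - 3*g^2 + 12*I*g^2 + 60*g + 12*I*g - 240*I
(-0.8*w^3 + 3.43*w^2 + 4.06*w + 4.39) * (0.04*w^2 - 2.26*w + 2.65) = -0.032*w^5 + 1.9452*w^4 - 9.7094*w^3 + 0.089500000000001*w^2 + 0.8376*w + 11.6335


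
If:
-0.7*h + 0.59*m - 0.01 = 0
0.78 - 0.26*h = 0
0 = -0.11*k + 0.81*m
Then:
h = 3.00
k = 26.33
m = 3.58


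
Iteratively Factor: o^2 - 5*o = (o)*(o - 5)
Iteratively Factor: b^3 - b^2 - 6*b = (b)*(b^2 - b - 6) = b*(b + 2)*(b - 3)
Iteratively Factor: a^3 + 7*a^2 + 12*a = (a + 4)*(a^2 + 3*a) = a*(a + 4)*(a + 3)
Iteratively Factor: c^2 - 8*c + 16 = (c - 4)*(c - 4)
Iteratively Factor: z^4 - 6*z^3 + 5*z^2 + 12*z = (z - 4)*(z^3 - 2*z^2 - 3*z) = (z - 4)*(z + 1)*(z^2 - 3*z) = (z - 4)*(z - 3)*(z + 1)*(z)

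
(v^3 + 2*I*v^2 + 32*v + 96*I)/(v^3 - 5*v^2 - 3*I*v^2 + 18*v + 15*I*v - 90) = (v^2 + 8*I*v - 16)/(v^2 + v*(-5 + 3*I) - 15*I)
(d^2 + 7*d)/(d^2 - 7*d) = (d + 7)/(d - 7)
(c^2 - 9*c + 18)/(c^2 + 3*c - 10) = (c^2 - 9*c + 18)/(c^2 + 3*c - 10)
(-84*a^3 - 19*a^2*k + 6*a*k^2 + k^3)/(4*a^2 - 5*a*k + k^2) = (-21*a^2 - 10*a*k - k^2)/(a - k)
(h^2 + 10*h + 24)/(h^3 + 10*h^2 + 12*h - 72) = (h + 4)/(h^2 + 4*h - 12)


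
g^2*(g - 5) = g^3 - 5*g^2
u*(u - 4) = u^2 - 4*u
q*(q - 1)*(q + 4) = q^3 + 3*q^2 - 4*q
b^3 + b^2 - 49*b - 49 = (b - 7)*(b + 1)*(b + 7)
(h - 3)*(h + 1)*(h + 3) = h^3 + h^2 - 9*h - 9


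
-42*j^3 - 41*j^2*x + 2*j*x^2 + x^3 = (-6*j + x)*(j + x)*(7*j + x)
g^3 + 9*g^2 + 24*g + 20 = (g + 2)^2*(g + 5)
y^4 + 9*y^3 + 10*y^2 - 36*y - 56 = (y - 2)*(y + 2)^2*(y + 7)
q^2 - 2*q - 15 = (q - 5)*(q + 3)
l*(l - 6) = l^2 - 6*l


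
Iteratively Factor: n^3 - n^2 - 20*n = (n + 4)*(n^2 - 5*n) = (n - 5)*(n + 4)*(n)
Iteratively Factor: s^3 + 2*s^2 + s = (s + 1)*(s^2 + s) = s*(s + 1)*(s + 1)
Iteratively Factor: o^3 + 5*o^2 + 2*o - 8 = (o + 4)*(o^2 + o - 2) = (o + 2)*(o + 4)*(o - 1)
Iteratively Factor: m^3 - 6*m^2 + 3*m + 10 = (m - 2)*(m^2 - 4*m - 5) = (m - 2)*(m + 1)*(m - 5)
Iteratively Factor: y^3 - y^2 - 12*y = (y - 4)*(y^2 + 3*y) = (y - 4)*(y + 3)*(y)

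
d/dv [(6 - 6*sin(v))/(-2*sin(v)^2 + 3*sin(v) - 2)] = 6*(4*sin(v) + cos(2*v) - 2)*cos(v)/(-3*sin(v) - cos(2*v) + 3)^2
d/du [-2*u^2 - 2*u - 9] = -4*u - 2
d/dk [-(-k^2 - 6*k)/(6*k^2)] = -1/k^2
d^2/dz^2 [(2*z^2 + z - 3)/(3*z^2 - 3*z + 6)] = 2*(3*z^3 - 21*z^2 + 3*z + 13)/(3*(z^6 - 3*z^5 + 9*z^4 - 13*z^3 + 18*z^2 - 12*z + 8))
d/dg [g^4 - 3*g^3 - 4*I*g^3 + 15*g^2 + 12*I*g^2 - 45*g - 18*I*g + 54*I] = 4*g^3 + g^2*(-9 - 12*I) + g*(30 + 24*I) - 45 - 18*I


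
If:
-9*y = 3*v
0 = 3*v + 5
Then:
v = -5/3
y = 5/9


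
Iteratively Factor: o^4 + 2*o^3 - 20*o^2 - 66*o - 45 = (o + 3)*(o^3 - o^2 - 17*o - 15) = (o + 3)^2*(o^2 - 4*o - 5) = (o + 1)*(o + 3)^2*(o - 5)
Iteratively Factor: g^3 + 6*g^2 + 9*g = (g + 3)*(g^2 + 3*g) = g*(g + 3)*(g + 3)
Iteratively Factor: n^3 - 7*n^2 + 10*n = (n - 2)*(n^2 - 5*n) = (n - 5)*(n - 2)*(n)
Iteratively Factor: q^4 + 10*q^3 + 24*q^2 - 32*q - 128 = (q + 4)*(q^3 + 6*q^2 - 32) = (q + 4)^2*(q^2 + 2*q - 8) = (q - 2)*(q + 4)^2*(q + 4)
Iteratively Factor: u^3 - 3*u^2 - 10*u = (u - 5)*(u^2 + 2*u) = (u - 5)*(u + 2)*(u)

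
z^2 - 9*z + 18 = (z - 6)*(z - 3)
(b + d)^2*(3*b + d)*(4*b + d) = 12*b^4 + 31*b^3*d + 27*b^2*d^2 + 9*b*d^3 + d^4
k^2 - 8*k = k*(k - 8)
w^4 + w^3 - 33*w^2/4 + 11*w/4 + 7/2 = (w - 2)*(w - 1)*(w + 1/2)*(w + 7/2)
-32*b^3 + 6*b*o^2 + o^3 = (-2*b + o)*(4*b + o)^2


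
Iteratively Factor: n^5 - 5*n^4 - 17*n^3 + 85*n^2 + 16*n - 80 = (n + 4)*(n^4 - 9*n^3 + 19*n^2 + 9*n - 20) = (n - 5)*(n + 4)*(n^3 - 4*n^2 - n + 4) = (n - 5)*(n - 1)*(n + 4)*(n^2 - 3*n - 4) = (n - 5)*(n - 4)*(n - 1)*(n + 4)*(n + 1)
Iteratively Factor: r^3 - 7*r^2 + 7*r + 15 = (r + 1)*(r^2 - 8*r + 15) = (r - 5)*(r + 1)*(r - 3)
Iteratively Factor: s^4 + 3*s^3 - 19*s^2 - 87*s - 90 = (s + 3)*(s^3 - 19*s - 30) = (s - 5)*(s + 3)*(s^2 + 5*s + 6) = (s - 5)*(s + 2)*(s + 3)*(s + 3)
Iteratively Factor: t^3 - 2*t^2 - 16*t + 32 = (t - 4)*(t^2 + 2*t - 8) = (t - 4)*(t + 4)*(t - 2)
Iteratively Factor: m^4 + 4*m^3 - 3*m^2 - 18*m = (m + 3)*(m^3 + m^2 - 6*m) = (m - 2)*(m + 3)*(m^2 + 3*m) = (m - 2)*(m + 3)^2*(m)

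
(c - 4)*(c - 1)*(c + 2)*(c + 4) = c^4 + c^3 - 18*c^2 - 16*c + 32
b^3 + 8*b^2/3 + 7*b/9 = b*(b + 1/3)*(b + 7/3)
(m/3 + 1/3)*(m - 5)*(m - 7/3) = m^3/3 - 19*m^2/9 + 13*m/9 + 35/9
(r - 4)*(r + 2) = r^2 - 2*r - 8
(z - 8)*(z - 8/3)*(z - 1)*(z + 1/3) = z^4 - 34*z^3/3 + 253*z^2/9 - 32*z/3 - 64/9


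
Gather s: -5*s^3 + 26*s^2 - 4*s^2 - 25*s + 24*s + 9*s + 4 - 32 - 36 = -5*s^3 + 22*s^2 + 8*s - 64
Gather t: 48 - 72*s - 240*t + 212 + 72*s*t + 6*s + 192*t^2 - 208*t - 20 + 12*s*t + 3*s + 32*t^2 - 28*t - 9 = -63*s + 224*t^2 + t*(84*s - 476) + 231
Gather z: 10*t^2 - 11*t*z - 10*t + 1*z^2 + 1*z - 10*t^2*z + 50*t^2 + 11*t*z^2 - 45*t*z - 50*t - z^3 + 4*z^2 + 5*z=60*t^2 - 60*t - z^3 + z^2*(11*t + 5) + z*(-10*t^2 - 56*t + 6)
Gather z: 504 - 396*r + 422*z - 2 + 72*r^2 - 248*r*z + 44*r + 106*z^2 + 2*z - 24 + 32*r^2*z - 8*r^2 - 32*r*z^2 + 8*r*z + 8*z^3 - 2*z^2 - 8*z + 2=64*r^2 - 352*r + 8*z^3 + z^2*(104 - 32*r) + z*(32*r^2 - 240*r + 416) + 480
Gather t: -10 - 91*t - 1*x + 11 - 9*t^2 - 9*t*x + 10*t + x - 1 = -9*t^2 + t*(-9*x - 81)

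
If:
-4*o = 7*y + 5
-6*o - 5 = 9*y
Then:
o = 5/3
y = -5/3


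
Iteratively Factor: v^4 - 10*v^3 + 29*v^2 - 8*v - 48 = (v - 4)*(v^3 - 6*v^2 + 5*v + 12) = (v - 4)*(v + 1)*(v^2 - 7*v + 12) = (v - 4)^2*(v + 1)*(v - 3)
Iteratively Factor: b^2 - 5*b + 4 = (b - 4)*(b - 1)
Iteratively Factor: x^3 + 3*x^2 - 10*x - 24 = (x + 2)*(x^2 + x - 12) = (x + 2)*(x + 4)*(x - 3)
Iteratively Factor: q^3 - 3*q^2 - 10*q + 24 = (q - 4)*(q^2 + q - 6) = (q - 4)*(q - 2)*(q + 3)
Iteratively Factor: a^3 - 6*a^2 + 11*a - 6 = (a - 2)*(a^2 - 4*a + 3) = (a - 2)*(a - 1)*(a - 3)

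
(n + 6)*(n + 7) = n^2 + 13*n + 42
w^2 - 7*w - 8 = (w - 8)*(w + 1)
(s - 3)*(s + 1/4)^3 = s^4 - 9*s^3/4 - 33*s^2/16 - 35*s/64 - 3/64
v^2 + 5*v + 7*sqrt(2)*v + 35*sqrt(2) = (v + 5)*(v + 7*sqrt(2))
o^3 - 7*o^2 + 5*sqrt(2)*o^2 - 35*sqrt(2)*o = o*(o - 7)*(o + 5*sqrt(2))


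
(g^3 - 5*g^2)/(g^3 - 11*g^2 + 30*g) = g/(g - 6)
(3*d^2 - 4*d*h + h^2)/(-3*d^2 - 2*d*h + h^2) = (-d + h)/(d + h)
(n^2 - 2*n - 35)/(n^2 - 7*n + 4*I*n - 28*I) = (n + 5)/(n + 4*I)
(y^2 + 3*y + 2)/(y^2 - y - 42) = (y^2 + 3*y + 2)/(y^2 - y - 42)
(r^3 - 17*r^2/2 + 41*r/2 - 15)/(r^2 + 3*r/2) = (2*r^3 - 17*r^2 + 41*r - 30)/(r*(2*r + 3))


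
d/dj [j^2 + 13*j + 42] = 2*j + 13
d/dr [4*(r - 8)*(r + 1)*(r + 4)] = 12*r^2 - 24*r - 144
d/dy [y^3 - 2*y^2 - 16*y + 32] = 3*y^2 - 4*y - 16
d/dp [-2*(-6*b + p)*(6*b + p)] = -4*p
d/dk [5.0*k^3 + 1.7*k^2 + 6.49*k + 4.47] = 15.0*k^2 + 3.4*k + 6.49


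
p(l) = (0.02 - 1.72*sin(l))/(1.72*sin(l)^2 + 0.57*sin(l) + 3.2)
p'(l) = (0.02 - 1.72*sin(l))*(-3.44*sin(l)*cos(l) - 0.57*cos(l))/(1.72*sin(l)^2 + 0.57*sin(l) + 3.2)^2 - 1.72*cos(l)/(1.72*sin(l)^2 + 0.57*sin(l) + 3.2)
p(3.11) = -0.01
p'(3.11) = 0.53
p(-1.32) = 0.40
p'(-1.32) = -0.04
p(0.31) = -0.14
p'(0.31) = -0.40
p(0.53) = -0.22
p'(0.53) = -0.27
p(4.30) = 0.39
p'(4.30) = 0.07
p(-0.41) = 0.22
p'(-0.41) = -0.44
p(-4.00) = -0.28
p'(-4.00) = 0.12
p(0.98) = -0.29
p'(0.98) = -0.08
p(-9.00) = 0.22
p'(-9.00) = 0.43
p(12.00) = 0.28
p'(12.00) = -0.34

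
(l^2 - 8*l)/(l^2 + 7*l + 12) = l*(l - 8)/(l^2 + 7*l + 12)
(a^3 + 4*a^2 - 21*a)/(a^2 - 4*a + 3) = a*(a + 7)/(a - 1)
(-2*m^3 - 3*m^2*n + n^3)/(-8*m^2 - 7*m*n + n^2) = (2*m^2 + m*n - n^2)/(8*m - n)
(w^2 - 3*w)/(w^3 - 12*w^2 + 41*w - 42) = w/(w^2 - 9*w + 14)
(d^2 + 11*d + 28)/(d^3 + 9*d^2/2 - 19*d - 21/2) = 2*(d + 4)/(2*d^2 - 5*d - 3)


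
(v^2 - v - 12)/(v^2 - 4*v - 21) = (v - 4)/(v - 7)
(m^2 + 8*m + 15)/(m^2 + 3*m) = (m + 5)/m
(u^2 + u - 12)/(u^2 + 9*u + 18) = (u^2 + u - 12)/(u^2 + 9*u + 18)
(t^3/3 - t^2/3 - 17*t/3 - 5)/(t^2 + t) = t/3 - 2/3 - 5/t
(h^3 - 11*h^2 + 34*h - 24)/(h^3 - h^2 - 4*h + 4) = (h^2 - 10*h + 24)/(h^2 - 4)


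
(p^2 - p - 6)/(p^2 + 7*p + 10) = (p - 3)/(p + 5)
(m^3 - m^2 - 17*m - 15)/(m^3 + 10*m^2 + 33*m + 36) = (m^2 - 4*m - 5)/(m^2 + 7*m + 12)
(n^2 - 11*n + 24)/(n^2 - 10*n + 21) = (n - 8)/(n - 7)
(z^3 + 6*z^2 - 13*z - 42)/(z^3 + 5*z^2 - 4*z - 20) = (z^2 + 4*z - 21)/(z^2 + 3*z - 10)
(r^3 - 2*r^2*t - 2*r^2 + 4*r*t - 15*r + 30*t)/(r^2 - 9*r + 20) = (r^2 - 2*r*t + 3*r - 6*t)/(r - 4)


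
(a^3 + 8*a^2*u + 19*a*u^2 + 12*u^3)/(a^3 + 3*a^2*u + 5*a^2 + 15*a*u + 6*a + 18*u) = (a^2 + 5*a*u + 4*u^2)/(a^2 + 5*a + 6)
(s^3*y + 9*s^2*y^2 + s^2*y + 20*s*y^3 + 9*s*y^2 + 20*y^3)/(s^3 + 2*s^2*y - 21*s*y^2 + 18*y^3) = y*(s^3 + 9*s^2*y + s^2 + 20*s*y^2 + 9*s*y + 20*y^2)/(s^3 + 2*s^2*y - 21*s*y^2 + 18*y^3)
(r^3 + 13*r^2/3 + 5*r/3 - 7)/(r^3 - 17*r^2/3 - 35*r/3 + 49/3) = (r + 3)/(r - 7)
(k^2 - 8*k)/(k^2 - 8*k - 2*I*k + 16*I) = k/(k - 2*I)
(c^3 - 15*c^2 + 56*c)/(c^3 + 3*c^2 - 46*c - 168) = c*(c - 8)/(c^2 + 10*c + 24)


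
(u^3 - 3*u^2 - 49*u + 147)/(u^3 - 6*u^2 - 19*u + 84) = (u + 7)/(u + 4)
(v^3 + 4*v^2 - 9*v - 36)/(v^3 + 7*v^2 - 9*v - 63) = (v + 4)/(v + 7)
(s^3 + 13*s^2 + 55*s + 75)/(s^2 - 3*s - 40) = (s^2 + 8*s + 15)/(s - 8)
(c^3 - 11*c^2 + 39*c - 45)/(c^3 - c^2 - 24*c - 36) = (-c^3 + 11*c^2 - 39*c + 45)/(-c^3 + c^2 + 24*c + 36)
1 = 1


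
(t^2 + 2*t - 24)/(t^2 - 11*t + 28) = (t + 6)/(t - 7)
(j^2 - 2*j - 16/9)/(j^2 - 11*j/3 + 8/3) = (j + 2/3)/(j - 1)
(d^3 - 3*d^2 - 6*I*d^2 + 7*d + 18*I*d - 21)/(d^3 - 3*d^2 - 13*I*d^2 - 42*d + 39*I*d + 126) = (d + I)/(d - 6*I)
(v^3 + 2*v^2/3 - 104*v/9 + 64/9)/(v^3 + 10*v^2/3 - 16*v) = (3*v^2 + 10*v - 8)/(3*v*(v + 6))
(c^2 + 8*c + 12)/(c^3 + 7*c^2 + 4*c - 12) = 1/(c - 1)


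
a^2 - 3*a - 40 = (a - 8)*(a + 5)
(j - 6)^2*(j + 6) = j^3 - 6*j^2 - 36*j + 216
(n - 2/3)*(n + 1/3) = n^2 - n/3 - 2/9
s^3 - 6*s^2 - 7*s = s*(s - 7)*(s + 1)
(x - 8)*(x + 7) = x^2 - x - 56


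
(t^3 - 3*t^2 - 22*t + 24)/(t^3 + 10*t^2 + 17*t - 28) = (t - 6)/(t + 7)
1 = 1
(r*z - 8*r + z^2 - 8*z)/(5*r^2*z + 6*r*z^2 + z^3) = (z - 8)/(z*(5*r + z))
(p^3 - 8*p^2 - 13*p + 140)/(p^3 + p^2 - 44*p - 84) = (p^2 - p - 20)/(p^2 + 8*p + 12)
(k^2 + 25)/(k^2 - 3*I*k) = (k^2 + 25)/(k*(k - 3*I))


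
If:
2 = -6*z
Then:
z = -1/3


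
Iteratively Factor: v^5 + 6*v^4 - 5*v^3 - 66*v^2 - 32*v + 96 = (v + 4)*(v^4 + 2*v^3 - 13*v^2 - 14*v + 24) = (v - 1)*(v + 4)*(v^3 + 3*v^2 - 10*v - 24) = (v - 3)*(v - 1)*(v + 4)*(v^2 + 6*v + 8) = (v - 3)*(v - 1)*(v + 4)^2*(v + 2)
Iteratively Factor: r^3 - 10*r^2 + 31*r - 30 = (r - 2)*(r^2 - 8*r + 15) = (r - 3)*(r - 2)*(r - 5)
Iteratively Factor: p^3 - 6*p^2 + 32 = (p - 4)*(p^2 - 2*p - 8) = (p - 4)^2*(p + 2)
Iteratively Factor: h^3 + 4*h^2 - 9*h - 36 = (h - 3)*(h^2 + 7*h + 12) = (h - 3)*(h + 3)*(h + 4)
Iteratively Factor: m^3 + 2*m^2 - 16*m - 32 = (m + 4)*(m^2 - 2*m - 8) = (m + 2)*(m + 4)*(m - 4)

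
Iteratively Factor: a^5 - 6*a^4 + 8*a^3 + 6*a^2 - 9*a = (a + 1)*(a^4 - 7*a^3 + 15*a^2 - 9*a) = (a - 3)*(a + 1)*(a^3 - 4*a^2 + 3*a) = (a - 3)^2*(a + 1)*(a^2 - a) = (a - 3)^2*(a - 1)*(a + 1)*(a)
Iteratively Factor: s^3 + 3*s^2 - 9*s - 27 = (s + 3)*(s^2 - 9) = (s + 3)^2*(s - 3)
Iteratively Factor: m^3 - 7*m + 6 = (m - 2)*(m^2 + 2*m - 3) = (m - 2)*(m + 3)*(m - 1)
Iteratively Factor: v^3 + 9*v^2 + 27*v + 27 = (v + 3)*(v^2 + 6*v + 9) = (v + 3)^2*(v + 3)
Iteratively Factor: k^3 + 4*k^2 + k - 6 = (k + 2)*(k^2 + 2*k - 3) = (k - 1)*(k + 2)*(k + 3)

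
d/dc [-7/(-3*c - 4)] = -21/(3*c + 4)^2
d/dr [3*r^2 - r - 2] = 6*r - 1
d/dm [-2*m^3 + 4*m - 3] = 4 - 6*m^2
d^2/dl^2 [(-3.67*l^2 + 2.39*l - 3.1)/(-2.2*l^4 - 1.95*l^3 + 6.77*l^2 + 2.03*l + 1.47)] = (106.5768*l^8 - 44.3454*l^7 + 273.26271*l^6 + 754.70475*l^5 - 192.34824*l^4 - 1056.354476*l^3 + 597.816582*l^2 + 451.648806*l - 6.027196)/(10.648*l^12 + 28.314*l^11 - 73.2039*l^10 - 196.320525*l^9 + 151.671765*l^8 + 388.53636*l^7 - 7.70046799999994*l^6 - 99.187746*l^5 - 236.642658*l^4 - 116.938304*l^3 - 62.061048*l^2 - 13.159881*l - 3.176523)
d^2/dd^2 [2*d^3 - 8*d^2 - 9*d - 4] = 12*d - 16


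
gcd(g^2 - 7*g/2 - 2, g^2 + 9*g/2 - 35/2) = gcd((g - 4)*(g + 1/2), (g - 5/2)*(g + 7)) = 1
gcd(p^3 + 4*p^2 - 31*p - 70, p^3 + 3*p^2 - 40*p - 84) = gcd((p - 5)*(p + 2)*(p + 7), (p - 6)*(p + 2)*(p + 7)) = p^2 + 9*p + 14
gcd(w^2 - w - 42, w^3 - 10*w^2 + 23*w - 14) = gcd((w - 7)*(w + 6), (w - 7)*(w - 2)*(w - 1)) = w - 7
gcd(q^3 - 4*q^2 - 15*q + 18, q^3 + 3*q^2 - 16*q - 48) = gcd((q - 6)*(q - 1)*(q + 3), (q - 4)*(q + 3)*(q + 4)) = q + 3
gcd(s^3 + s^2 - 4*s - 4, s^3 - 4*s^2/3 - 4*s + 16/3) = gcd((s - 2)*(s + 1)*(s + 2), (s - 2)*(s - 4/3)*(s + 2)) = s^2 - 4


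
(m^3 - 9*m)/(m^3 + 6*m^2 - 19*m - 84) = m*(m - 3)/(m^2 + 3*m - 28)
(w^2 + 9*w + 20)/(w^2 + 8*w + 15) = (w + 4)/(w + 3)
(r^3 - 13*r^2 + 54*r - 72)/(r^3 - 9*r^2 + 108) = (r^2 - 7*r + 12)/(r^2 - 3*r - 18)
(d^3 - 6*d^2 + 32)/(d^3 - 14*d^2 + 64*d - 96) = (d + 2)/(d - 6)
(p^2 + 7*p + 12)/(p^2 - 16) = (p + 3)/(p - 4)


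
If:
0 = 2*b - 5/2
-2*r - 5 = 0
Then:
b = 5/4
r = -5/2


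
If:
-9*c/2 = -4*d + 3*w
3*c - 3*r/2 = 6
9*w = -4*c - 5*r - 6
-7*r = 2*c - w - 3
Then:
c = 293/158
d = 1377/1264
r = -23/79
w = -105/79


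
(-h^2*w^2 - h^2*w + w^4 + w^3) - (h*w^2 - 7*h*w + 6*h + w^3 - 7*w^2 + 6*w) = -h^2*w^2 - h^2*w - h*w^2 + 7*h*w - 6*h + w^4 + 7*w^2 - 6*w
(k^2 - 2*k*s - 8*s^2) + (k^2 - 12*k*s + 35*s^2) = 2*k^2 - 14*k*s + 27*s^2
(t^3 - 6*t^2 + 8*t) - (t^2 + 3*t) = t^3 - 7*t^2 + 5*t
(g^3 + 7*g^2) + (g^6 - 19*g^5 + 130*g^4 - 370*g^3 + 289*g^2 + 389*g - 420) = g^6 - 19*g^5 + 130*g^4 - 369*g^3 + 296*g^2 + 389*g - 420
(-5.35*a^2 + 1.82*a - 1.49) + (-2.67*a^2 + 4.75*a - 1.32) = -8.02*a^2 + 6.57*a - 2.81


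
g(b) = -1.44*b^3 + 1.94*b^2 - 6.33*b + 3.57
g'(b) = -4.32*b^2 + 3.88*b - 6.33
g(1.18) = -3.56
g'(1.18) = -7.77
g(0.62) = 0.05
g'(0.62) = -5.59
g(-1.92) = 33.07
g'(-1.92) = -29.70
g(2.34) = -19.07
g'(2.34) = -20.91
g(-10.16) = 1778.37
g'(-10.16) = -491.69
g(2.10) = -14.50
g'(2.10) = -17.23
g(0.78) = -0.87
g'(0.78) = -5.93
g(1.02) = -2.40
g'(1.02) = -6.87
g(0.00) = 3.57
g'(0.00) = -6.33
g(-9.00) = 1267.44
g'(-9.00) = -391.17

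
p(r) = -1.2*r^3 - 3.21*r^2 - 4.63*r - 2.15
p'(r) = -3.6*r^2 - 6.42*r - 4.63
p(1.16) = -13.71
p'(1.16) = -16.92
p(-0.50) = -0.49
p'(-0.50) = -2.32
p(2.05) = -35.47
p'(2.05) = -32.92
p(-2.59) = 9.16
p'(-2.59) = -12.15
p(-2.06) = 4.26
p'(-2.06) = -6.68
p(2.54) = -54.28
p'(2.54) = -44.16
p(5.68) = -351.91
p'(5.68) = -157.24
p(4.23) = -170.00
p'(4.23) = -96.20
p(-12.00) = 1664.77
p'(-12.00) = -445.99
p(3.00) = -77.33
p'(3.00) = -56.29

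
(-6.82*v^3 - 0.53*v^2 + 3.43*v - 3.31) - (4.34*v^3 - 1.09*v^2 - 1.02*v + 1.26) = -11.16*v^3 + 0.56*v^2 + 4.45*v - 4.57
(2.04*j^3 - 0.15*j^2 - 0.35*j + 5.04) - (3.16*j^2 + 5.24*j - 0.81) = 2.04*j^3 - 3.31*j^2 - 5.59*j + 5.85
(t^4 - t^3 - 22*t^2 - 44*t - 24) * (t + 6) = t^5 + 5*t^4 - 28*t^3 - 176*t^2 - 288*t - 144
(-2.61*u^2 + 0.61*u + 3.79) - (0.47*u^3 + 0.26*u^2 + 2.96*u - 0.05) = -0.47*u^3 - 2.87*u^2 - 2.35*u + 3.84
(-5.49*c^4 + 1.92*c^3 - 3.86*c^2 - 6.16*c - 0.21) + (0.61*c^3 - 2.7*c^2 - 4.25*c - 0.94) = -5.49*c^4 + 2.53*c^3 - 6.56*c^2 - 10.41*c - 1.15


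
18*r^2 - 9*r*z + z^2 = (-6*r + z)*(-3*r + z)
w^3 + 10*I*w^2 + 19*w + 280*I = (w - 5*I)*(w + 7*I)*(w + 8*I)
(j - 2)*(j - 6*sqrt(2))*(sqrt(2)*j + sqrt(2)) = sqrt(2)*j^3 - 12*j^2 - sqrt(2)*j^2 - 2*sqrt(2)*j + 12*j + 24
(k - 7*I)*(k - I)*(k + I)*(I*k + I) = I*k^4 + 7*k^3 + I*k^3 + 7*k^2 + I*k^2 + 7*k + I*k + 7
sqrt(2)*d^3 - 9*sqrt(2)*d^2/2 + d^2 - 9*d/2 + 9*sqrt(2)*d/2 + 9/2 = (d - 3)*(d - 3/2)*(sqrt(2)*d + 1)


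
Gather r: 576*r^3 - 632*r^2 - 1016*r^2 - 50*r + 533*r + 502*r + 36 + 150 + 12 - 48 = 576*r^3 - 1648*r^2 + 985*r + 150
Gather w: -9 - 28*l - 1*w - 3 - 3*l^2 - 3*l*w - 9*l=-3*l^2 - 37*l + w*(-3*l - 1) - 12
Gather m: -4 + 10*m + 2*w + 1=10*m + 2*w - 3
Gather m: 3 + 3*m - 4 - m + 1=2*m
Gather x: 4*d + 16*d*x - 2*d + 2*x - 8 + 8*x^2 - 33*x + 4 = 2*d + 8*x^2 + x*(16*d - 31) - 4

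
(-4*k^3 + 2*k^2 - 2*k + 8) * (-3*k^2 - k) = 12*k^5 - 2*k^4 + 4*k^3 - 22*k^2 - 8*k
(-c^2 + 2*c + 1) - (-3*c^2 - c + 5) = 2*c^2 + 3*c - 4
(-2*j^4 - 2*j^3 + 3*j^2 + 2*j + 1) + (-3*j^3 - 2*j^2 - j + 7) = -2*j^4 - 5*j^3 + j^2 + j + 8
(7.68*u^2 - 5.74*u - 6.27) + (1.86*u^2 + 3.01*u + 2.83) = 9.54*u^2 - 2.73*u - 3.44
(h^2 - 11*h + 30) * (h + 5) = h^3 - 6*h^2 - 25*h + 150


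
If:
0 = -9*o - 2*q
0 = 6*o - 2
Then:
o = 1/3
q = -3/2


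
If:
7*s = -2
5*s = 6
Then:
No Solution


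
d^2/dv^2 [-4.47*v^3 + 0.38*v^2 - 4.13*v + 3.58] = 0.76 - 26.82*v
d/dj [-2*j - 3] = -2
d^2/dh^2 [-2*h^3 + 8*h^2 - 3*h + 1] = 16 - 12*h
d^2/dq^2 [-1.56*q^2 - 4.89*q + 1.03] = -3.12000000000000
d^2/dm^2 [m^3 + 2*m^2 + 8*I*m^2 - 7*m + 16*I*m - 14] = 6*m + 4 + 16*I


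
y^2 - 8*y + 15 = (y - 5)*(y - 3)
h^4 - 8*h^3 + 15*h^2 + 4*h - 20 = (h - 5)*(h - 2)^2*(h + 1)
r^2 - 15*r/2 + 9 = (r - 6)*(r - 3/2)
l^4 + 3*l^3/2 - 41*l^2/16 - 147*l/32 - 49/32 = (l - 7/4)*(l + 1/2)*(l + 1)*(l + 7/4)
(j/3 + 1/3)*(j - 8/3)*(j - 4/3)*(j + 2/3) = j^4/3 - 7*j^3/9 - 22*j^2/27 + 88*j/81 + 64/81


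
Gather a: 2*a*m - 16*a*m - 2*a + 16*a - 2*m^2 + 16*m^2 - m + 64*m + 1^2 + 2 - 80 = a*(14 - 14*m) + 14*m^2 + 63*m - 77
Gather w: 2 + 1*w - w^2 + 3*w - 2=-w^2 + 4*w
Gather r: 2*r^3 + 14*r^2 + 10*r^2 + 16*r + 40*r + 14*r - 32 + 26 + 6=2*r^3 + 24*r^2 + 70*r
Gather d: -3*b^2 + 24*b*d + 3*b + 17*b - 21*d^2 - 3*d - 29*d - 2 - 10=-3*b^2 + 20*b - 21*d^2 + d*(24*b - 32) - 12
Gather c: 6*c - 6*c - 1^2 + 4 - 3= 0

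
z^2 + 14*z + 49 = (z + 7)^2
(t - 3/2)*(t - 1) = t^2 - 5*t/2 + 3/2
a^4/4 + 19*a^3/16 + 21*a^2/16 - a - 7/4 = (a/4 + 1/2)*(a - 1)*(a + 7/4)*(a + 2)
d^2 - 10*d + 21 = (d - 7)*(d - 3)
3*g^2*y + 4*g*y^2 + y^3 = y*(g + y)*(3*g + y)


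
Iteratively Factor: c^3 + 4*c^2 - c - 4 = (c - 1)*(c^2 + 5*c + 4) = (c - 1)*(c + 4)*(c + 1)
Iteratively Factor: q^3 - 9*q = (q - 3)*(q^2 + 3*q) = (q - 3)*(q + 3)*(q)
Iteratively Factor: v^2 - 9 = (v - 3)*(v + 3)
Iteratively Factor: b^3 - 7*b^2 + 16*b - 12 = (b - 2)*(b^2 - 5*b + 6) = (b - 2)^2*(b - 3)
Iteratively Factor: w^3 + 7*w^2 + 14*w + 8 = (w + 1)*(w^2 + 6*w + 8) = (w + 1)*(w + 4)*(w + 2)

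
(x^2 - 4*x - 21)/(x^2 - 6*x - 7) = (x + 3)/(x + 1)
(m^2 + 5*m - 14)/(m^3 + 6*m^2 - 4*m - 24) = (m + 7)/(m^2 + 8*m + 12)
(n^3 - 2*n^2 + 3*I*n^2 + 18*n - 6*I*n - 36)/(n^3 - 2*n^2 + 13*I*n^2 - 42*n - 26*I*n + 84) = (n - 3*I)/(n + 7*I)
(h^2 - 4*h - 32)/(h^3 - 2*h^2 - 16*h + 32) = (h - 8)/(h^2 - 6*h + 8)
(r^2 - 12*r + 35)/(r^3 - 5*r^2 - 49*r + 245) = 1/(r + 7)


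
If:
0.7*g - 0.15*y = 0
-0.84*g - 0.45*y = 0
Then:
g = 0.00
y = 0.00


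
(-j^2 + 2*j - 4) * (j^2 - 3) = -j^4 + 2*j^3 - j^2 - 6*j + 12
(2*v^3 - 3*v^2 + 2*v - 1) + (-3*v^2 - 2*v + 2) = 2*v^3 - 6*v^2 + 1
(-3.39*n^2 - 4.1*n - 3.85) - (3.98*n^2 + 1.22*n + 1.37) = -7.37*n^2 - 5.32*n - 5.22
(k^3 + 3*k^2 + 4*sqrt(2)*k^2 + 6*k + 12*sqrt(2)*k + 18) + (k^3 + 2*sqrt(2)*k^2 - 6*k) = 2*k^3 + 3*k^2 + 6*sqrt(2)*k^2 + 12*sqrt(2)*k + 18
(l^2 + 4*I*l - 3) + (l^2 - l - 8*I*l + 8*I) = 2*l^2 - l - 4*I*l - 3 + 8*I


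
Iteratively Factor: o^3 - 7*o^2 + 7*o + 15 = (o + 1)*(o^2 - 8*o + 15) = (o - 3)*(o + 1)*(o - 5)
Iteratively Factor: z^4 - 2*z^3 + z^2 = (z - 1)*(z^3 - z^2) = z*(z - 1)*(z^2 - z) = z^2*(z - 1)*(z - 1)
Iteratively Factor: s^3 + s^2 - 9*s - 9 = (s + 1)*(s^2 - 9) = (s - 3)*(s + 1)*(s + 3)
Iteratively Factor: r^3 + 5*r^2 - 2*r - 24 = (r - 2)*(r^2 + 7*r + 12) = (r - 2)*(r + 4)*(r + 3)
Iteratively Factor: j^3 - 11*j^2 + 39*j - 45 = (j - 3)*(j^2 - 8*j + 15) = (j - 3)^2*(j - 5)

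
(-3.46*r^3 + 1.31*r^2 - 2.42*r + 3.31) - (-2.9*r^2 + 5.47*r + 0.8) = -3.46*r^3 + 4.21*r^2 - 7.89*r + 2.51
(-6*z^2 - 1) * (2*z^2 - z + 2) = -12*z^4 + 6*z^3 - 14*z^2 + z - 2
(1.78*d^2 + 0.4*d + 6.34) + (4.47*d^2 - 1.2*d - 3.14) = 6.25*d^2 - 0.8*d + 3.2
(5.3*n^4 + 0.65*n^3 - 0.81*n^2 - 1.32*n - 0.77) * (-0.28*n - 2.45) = -1.484*n^5 - 13.167*n^4 - 1.3657*n^3 + 2.3541*n^2 + 3.4496*n + 1.8865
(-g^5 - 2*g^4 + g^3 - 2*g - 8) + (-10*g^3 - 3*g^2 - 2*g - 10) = -g^5 - 2*g^4 - 9*g^3 - 3*g^2 - 4*g - 18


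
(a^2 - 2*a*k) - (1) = a^2 - 2*a*k - 1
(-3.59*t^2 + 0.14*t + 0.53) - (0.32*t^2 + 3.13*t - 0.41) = -3.91*t^2 - 2.99*t + 0.94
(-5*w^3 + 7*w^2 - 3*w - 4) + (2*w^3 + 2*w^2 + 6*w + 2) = -3*w^3 + 9*w^2 + 3*w - 2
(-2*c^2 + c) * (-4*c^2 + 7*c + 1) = 8*c^4 - 18*c^3 + 5*c^2 + c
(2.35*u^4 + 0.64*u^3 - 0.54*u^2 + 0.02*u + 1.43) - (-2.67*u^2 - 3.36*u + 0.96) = 2.35*u^4 + 0.64*u^3 + 2.13*u^2 + 3.38*u + 0.47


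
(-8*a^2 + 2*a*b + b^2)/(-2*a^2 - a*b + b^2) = (4*a + b)/(a + b)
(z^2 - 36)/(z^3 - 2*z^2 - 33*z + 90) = (z - 6)/(z^2 - 8*z + 15)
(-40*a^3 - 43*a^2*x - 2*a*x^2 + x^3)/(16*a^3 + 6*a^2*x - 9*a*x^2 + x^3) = (5*a + x)/(-2*a + x)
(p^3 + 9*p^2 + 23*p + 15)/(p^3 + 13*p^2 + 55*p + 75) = (p + 1)/(p + 5)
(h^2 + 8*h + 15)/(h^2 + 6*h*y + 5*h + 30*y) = (h + 3)/(h + 6*y)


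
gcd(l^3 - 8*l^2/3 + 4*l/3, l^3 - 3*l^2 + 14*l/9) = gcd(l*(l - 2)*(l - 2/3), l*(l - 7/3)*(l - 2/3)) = l^2 - 2*l/3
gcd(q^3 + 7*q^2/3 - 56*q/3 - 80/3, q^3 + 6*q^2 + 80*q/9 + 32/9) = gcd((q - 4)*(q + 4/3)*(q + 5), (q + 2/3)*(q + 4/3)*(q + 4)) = q + 4/3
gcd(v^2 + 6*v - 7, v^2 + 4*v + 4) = 1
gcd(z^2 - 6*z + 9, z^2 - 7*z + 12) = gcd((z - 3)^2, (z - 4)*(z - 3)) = z - 3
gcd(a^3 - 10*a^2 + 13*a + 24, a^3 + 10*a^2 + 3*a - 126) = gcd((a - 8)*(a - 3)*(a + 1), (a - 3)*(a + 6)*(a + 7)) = a - 3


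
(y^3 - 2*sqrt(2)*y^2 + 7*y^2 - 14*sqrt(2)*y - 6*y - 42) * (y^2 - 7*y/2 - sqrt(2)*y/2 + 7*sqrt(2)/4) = y^5 - 5*sqrt(2)*y^4/2 + 7*y^4/2 - 57*y^3/2 - 35*sqrt(2)*y^3/4 - 14*y^2 + 257*sqrt(2)*y^2/4 + 21*sqrt(2)*y/2 + 98*y - 147*sqrt(2)/2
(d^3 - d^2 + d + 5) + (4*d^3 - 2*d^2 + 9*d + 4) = 5*d^3 - 3*d^2 + 10*d + 9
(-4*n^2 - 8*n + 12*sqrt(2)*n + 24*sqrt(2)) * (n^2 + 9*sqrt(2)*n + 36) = -4*n^4 - 24*sqrt(2)*n^3 - 8*n^3 - 48*sqrt(2)*n^2 + 72*n^2 + 144*n + 432*sqrt(2)*n + 864*sqrt(2)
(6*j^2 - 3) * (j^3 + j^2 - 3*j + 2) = 6*j^5 + 6*j^4 - 21*j^3 + 9*j^2 + 9*j - 6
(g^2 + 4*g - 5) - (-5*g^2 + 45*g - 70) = 6*g^2 - 41*g + 65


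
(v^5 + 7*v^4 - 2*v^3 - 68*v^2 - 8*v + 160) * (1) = v^5 + 7*v^4 - 2*v^3 - 68*v^2 - 8*v + 160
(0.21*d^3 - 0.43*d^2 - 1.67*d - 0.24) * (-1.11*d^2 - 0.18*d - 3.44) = -0.2331*d^5 + 0.4395*d^4 + 1.2087*d^3 + 2.0462*d^2 + 5.788*d + 0.8256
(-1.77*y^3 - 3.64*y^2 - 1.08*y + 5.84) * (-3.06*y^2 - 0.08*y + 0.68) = 5.4162*y^5 + 11.28*y^4 + 2.3924*y^3 - 20.2592*y^2 - 1.2016*y + 3.9712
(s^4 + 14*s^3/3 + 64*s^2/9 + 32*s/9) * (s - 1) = s^5 + 11*s^4/3 + 22*s^3/9 - 32*s^2/9 - 32*s/9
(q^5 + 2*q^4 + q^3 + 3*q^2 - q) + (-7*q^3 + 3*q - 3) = q^5 + 2*q^4 - 6*q^3 + 3*q^2 + 2*q - 3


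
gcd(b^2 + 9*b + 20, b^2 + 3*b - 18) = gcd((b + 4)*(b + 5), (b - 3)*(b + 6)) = 1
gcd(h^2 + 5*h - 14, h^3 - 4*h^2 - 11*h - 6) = 1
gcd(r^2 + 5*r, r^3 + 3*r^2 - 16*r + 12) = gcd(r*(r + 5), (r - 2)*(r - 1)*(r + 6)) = 1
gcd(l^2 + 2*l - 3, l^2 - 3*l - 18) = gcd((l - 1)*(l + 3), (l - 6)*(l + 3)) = l + 3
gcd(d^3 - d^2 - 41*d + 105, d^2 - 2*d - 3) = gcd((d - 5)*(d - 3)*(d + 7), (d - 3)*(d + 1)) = d - 3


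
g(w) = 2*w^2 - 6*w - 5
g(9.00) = 103.00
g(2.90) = -5.58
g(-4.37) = 59.41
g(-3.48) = 40.10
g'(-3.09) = -18.36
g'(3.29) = 7.16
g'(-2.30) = -15.20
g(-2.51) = 22.66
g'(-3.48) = -19.92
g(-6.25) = 110.62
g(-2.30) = 19.38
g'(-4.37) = -23.48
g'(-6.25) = -31.00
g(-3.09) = 32.64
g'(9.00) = 30.00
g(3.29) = -3.09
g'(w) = 4*w - 6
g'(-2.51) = -16.04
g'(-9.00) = -42.00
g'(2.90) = 5.60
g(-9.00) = 211.00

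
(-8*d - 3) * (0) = 0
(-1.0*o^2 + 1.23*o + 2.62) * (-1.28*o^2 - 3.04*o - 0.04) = 1.28*o^4 + 1.4656*o^3 - 7.0528*o^2 - 8.014*o - 0.1048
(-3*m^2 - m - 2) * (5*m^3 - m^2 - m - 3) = -15*m^5 - 2*m^4 - 6*m^3 + 12*m^2 + 5*m + 6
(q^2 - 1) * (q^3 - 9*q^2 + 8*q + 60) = q^5 - 9*q^4 + 7*q^3 + 69*q^2 - 8*q - 60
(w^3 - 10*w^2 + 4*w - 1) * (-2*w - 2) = -2*w^4 + 18*w^3 + 12*w^2 - 6*w + 2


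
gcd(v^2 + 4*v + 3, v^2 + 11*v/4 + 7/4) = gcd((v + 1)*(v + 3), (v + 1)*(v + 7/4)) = v + 1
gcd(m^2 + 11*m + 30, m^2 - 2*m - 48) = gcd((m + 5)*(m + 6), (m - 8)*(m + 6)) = m + 6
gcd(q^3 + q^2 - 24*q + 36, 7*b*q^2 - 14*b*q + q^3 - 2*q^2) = q - 2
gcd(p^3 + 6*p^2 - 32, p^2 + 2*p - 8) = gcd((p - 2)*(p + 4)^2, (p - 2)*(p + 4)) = p^2 + 2*p - 8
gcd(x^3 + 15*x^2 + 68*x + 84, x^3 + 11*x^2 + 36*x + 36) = x^2 + 8*x + 12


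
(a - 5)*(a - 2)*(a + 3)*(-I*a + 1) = -I*a^4 + a^3 + 4*I*a^3 - 4*a^2 + 11*I*a^2 - 11*a - 30*I*a + 30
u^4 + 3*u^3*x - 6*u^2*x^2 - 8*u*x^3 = u*(u - 2*x)*(u + x)*(u + 4*x)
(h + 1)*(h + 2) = h^2 + 3*h + 2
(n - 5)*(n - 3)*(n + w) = n^3 + n^2*w - 8*n^2 - 8*n*w + 15*n + 15*w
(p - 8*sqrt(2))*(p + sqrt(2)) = p^2 - 7*sqrt(2)*p - 16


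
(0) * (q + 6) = 0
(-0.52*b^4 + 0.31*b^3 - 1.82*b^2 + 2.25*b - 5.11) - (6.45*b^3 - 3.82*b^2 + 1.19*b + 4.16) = -0.52*b^4 - 6.14*b^3 + 2.0*b^2 + 1.06*b - 9.27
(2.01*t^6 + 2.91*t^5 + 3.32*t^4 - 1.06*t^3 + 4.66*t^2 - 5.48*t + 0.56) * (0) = 0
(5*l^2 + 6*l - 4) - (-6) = 5*l^2 + 6*l + 2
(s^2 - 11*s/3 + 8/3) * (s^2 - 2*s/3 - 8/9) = s^4 - 13*s^3/3 + 38*s^2/9 + 40*s/27 - 64/27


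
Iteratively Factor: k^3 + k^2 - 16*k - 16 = (k + 1)*(k^2 - 16) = (k - 4)*(k + 1)*(k + 4)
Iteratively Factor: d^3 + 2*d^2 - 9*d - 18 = (d + 2)*(d^2 - 9) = (d + 2)*(d + 3)*(d - 3)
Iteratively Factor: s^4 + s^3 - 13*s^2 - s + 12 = (s + 4)*(s^3 - 3*s^2 - s + 3) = (s - 3)*(s + 4)*(s^2 - 1) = (s - 3)*(s + 1)*(s + 4)*(s - 1)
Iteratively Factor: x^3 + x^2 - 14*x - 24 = (x - 4)*(x^2 + 5*x + 6) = (x - 4)*(x + 3)*(x + 2)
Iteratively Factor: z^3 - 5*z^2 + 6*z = (z - 3)*(z^2 - 2*z) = z*(z - 3)*(z - 2)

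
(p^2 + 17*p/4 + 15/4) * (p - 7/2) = p^3 + 3*p^2/4 - 89*p/8 - 105/8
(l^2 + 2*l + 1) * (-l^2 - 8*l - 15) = -l^4 - 10*l^3 - 32*l^2 - 38*l - 15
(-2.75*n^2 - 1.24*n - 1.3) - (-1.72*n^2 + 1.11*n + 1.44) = -1.03*n^2 - 2.35*n - 2.74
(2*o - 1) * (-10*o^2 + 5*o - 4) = -20*o^3 + 20*o^2 - 13*o + 4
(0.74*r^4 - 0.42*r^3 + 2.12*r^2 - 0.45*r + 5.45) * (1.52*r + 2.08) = 1.1248*r^5 + 0.9008*r^4 + 2.3488*r^3 + 3.7256*r^2 + 7.348*r + 11.336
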